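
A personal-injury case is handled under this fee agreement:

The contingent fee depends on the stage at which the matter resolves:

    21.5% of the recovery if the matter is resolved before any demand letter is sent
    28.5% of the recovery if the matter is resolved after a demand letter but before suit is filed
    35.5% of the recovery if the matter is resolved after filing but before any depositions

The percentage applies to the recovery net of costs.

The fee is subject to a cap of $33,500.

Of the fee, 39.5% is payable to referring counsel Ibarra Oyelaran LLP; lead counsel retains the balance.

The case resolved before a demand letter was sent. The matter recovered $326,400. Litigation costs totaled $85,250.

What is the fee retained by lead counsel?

$20,267.50

Fee base (net of costs): $326,400 − $85,250 = $241,150
The matter resolved before a demand letter was sent, so the 21.5% rate applies.
$241,150 × 21.5% = $51,847.25
$51,847.25 exceeds the $33,500 cap, so the fee is capped at $33,500.00.
Referral share: 39.5% of $33,500.00 = $13,232.50; lead counsel retains $33,500.00 − $13,232.50 = $20,267.50.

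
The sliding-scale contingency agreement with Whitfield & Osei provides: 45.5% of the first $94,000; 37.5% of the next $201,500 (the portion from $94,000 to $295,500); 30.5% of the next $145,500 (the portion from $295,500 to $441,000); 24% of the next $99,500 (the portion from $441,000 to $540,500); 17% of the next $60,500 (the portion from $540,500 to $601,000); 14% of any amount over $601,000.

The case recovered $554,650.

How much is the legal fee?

First $94,000 at 45.5% = $42,770.00
Next $201,500 at 37.5% = $75,562.50
Next $145,500 at 30.5% = $44,377.50
Next $99,500 at 24% = $23,880.00
Remaining $14,150 at 17% = $2,405.50
Fee: $42,770.00 + $75,562.50 + $44,377.50 + $23,880.00 + $2,405.50 = $188,995.50

$188,995.50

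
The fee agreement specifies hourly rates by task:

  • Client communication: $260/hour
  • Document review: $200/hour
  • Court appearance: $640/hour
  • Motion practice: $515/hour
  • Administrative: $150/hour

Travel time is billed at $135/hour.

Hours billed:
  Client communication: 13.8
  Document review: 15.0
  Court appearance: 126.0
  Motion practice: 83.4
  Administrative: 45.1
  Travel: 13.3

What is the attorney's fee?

$138,739.50

Client communication: 13.8 × $260 = $3,588.00
Document review: 15.0 × $200 = $3,000.00
Court appearance: 126.0 × $640 = $80,640.00
Motion practice: 83.4 × $515 = $42,951.00
Administrative: 45.1 × $150 = $6,765.00
Subtotal: $3,588.00 + $3,000.00 + $80,640.00 + $42,951.00 + $6,765.00 = $136,944.00
Travel: 13.3 × $135 = $1,795.50
Total: $136,944.00 + $1,795.50 = $138,739.50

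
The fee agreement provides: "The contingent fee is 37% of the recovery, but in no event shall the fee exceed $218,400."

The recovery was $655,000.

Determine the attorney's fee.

$218,400.00

37% of $655,000 = $242,350.00
That exceeds the $218,400 cap, so the fee is capped at $218,400.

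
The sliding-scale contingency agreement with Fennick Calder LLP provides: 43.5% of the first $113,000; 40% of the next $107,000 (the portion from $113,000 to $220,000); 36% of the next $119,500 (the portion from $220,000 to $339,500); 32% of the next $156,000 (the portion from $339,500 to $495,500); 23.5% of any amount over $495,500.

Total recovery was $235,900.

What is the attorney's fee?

First $113,000 at 43.5% = $49,155.00
Next $107,000 at 40% = $42,800.00
Remaining $15,900 at 36% = $5,724.00
Fee: $49,155.00 + $42,800.00 + $5,724.00 = $97,679.00

$97,679.00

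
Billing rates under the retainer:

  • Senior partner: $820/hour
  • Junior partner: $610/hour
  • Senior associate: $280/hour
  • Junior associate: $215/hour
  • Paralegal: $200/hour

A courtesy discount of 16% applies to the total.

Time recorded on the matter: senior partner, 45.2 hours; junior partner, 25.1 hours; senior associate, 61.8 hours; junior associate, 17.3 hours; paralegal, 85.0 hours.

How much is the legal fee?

Senior partner: 45.2 × $820 = $37,064.00
Junior partner: 25.1 × $610 = $15,311.00
Senior associate: 61.8 × $280 = $17,304.00
Junior associate: 17.3 × $215 = $3,719.50
Paralegal: 85.0 × $200 = $17,000.00
Subtotal: $90,398.50
Less 16% discount: −$14,463.76
Total: $90,398.50 − $14,463.76 = $75,934.74

$75,934.74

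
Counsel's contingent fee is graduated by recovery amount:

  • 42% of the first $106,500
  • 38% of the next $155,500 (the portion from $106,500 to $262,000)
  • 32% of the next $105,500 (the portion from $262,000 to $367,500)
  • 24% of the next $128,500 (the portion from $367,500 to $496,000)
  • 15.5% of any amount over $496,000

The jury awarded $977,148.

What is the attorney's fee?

$242,997.94

First $106,500 at 42% = $44,730.00
Next $155,500 at 38% = $59,090.00
Next $105,500 at 32% = $33,760.00
Next $128,500 at 24% = $30,840.00
Remaining $481,148 at 15.5% = $74,577.94
Fee: $44,730.00 + $59,090.00 + $33,760.00 + $30,840.00 + $74,577.94 = $242,997.94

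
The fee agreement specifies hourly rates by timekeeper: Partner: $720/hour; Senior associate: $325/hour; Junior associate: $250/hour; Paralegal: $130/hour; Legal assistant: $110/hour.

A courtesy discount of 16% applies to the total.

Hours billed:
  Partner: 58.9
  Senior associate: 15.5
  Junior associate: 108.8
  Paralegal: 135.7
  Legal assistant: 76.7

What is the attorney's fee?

Partner: 58.9 × $720 = $42,408.00
Senior associate: 15.5 × $325 = $5,037.50
Junior associate: 108.8 × $250 = $27,200.00
Paralegal: 135.7 × $130 = $17,641.00
Legal assistant: 76.7 × $110 = $8,437.00
Subtotal: $100,723.50
Less 16% discount: −$16,115.76
Total: $100,723.50 − $16,115.76 = $84,607.74

$84,607.74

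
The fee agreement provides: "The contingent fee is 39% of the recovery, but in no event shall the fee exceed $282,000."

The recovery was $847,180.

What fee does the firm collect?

$282,000.00

39% of $847,180 = $330,400.20
That exceeds the $282,000 cap, so the fee is capped at $282,000.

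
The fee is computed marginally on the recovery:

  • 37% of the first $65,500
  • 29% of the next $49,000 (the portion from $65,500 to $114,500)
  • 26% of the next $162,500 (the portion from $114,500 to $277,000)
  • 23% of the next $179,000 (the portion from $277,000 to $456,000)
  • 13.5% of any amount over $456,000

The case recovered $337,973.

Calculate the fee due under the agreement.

First $65,500 at 37% = $24,235.00
Next $49,000 at 29% = $14,210.00
Next $162,500 at 26% = $42,250.00
Remaining $60,973 at 23% = $14,023.79
Fee: $24,235.00 + $14,210.00 + $42,250.00 + $14,023.79 = $94,718.79

$94,718.79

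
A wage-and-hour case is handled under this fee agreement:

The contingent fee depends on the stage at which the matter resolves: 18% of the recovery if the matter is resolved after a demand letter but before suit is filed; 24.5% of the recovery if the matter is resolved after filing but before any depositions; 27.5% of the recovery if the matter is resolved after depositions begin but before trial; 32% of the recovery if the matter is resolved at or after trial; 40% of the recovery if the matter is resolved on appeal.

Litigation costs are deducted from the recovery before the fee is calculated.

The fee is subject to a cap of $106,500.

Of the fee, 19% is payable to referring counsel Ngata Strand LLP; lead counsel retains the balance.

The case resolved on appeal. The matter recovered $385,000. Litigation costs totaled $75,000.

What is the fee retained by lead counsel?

$86,265.00

Fee base (net of costs): $385,000 − $75,000 = $310,000
The matter resolved on appeal, so the 40% rate applies.
$310,000 × 40% = $124,000.00
$124,000.00 exceeds the $106,500 cap, so the fee is capped at $106,500.00.
Referral share: 19% of $106,500.00 = $20,235.00; lead counsel retains $106,500.00 − $20,235.00 = $86,265.00.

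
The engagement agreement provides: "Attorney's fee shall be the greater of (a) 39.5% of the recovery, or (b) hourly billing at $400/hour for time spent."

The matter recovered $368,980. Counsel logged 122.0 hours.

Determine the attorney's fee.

$145,747.10

(a) 39.5% of $368,980 = $145,747.10
(b) 122.0 × $400 = $48,800.00
The greater is (a): $145,747.10.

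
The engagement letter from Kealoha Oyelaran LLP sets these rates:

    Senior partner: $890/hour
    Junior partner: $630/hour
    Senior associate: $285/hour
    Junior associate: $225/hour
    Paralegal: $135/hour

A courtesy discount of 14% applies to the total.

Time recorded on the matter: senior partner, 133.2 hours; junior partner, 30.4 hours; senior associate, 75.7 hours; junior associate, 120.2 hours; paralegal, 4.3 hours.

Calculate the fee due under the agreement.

$160,734.00

Senior partner: 133.2 × $890 = $118,548.00
Junior partner: 30.4 × $630 = $19,152.00
Senior associate: 75.7 × $285 = $21,574.50
Junior associate: 120.2 × $225 = $27,045.00
Paralegal: 4.3 × $135 = $580.50
Subtotal: $186,900.00
Less 14% discount: −$26,166.00
Total: $186,900.00 − $26,166.00 = $160,734.00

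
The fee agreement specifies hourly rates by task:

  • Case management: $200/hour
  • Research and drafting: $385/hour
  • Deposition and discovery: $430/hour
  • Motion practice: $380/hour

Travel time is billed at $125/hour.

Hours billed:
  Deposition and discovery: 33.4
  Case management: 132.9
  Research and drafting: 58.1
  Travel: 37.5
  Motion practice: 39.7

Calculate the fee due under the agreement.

Case management: 132.9 × $200 = $26,580.00
Research and drafting: 58.1 × $385 = $22,368.50
Deposition and discovery: 33.4 × $430 = $14,362.00
Motion practice: 39.7 × $380 = $15,086.00
Subtotal: $26,580.00 + $22,368.50 + $14,362.00 + $15,086.00 = $78,396.50
Travel: 37.5 × $125 = $4,687.50
Total: $78,396.50 + $4,687.50 = $83,084.00

$83,084.00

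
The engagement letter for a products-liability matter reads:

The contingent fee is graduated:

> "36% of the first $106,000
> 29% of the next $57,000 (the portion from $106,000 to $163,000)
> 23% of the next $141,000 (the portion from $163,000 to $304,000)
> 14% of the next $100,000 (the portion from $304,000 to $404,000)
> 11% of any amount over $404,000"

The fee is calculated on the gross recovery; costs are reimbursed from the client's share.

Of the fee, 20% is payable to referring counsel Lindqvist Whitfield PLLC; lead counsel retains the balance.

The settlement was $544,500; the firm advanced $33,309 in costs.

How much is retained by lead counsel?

Fee base is the gross recovery, $544,500; costs are reimbursed separately.
First $106,000 at 36% = $38,160.00
Next $57,000 at 29% = $16,530.00
Next $141,000 at 23% = $32,430.00
Next $100,000 at 14% = $14,000.00
Remaining $140,500 at 11% = $15,455.00
Fee: $38,160.00 + $16,530.00 + $32,430.00 + $14,000.00 + $15,455.00 = $116,575.00
Referral share: 20% of $116,575.00 = $23,315.00; lead counsel retains $116,575.00 − $23,315.00 = $93,260.00.

$93,260.00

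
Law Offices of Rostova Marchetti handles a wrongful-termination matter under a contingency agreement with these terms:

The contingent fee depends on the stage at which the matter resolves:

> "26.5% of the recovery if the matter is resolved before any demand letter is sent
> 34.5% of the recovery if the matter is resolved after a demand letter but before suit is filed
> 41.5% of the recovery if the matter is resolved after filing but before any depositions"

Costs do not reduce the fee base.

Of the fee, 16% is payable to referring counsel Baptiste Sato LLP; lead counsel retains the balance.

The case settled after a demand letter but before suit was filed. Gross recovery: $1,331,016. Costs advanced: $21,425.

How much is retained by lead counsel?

Fee base is the gross recovery, $1,331,016; costs are reimbursed separately.
The matter settled after a demand letter but before suit was filed, so the 34.5% rate applies.
$1,331,016 × 34.5% = $459,200.52
Referral share: 16% of $459,200.52 = $73,472.08; lead counsel retains $459,200.52 − $73,472.08 = $385,728.44.

$385,728.44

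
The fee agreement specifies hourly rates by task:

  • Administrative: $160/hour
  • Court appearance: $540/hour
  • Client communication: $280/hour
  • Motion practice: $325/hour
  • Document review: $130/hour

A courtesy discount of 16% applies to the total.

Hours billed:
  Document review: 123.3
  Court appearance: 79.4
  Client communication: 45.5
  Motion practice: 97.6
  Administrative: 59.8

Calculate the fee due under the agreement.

Administrative: 59.8 × $160 = $9,568.00
Court appearance: 79.4 × $540 = $42,876.00
Client communication: 45.5 × $280 = $12,740.00
Motion practice: 97.6 × $325 = $31,720.00
Document review: 123.3 × $130 = $16,029.00
Subtotal: $112,933.00
Less 16% discount: −$18,069.28
Total: $112,933.00 − $18,069.28 = $94,863.72

$94,863.72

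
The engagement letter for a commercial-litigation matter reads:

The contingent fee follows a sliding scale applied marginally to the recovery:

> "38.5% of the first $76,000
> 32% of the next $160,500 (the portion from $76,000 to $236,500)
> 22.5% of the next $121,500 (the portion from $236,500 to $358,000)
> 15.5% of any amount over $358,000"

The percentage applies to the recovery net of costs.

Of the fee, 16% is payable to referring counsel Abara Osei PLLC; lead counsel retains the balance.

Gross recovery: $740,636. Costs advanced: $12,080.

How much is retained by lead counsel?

$138,930.69

Fee base (net of costs): $740,636 − $12,080 = $728,556
First $76,000 at 38.5% = $29,260.00
Next $160,500 at 32% = $51,360.00
Next $121,500 at 22.5% = $27,337.50
Remaining $370,556 at 15.5% = $57,436.18
Fee: $29,260.00 + $51,360.00 + $27,337.50 + $57,436.18 = $165,393.68
Referral share: 16% of $165,393.68 = $26,462.99; lead counsel retains $165,393.68 − $26,462.99 = $138,930.69.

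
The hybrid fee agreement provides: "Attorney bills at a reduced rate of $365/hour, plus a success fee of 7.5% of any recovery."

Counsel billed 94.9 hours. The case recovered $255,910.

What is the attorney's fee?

$53,831.75

Hourly: 94.9 × $365 = $34,638.50
Success fee: 7.5% of $255,910 = $19,193.25
Total: $34,638.50 + $19,193.25 = $53,831.75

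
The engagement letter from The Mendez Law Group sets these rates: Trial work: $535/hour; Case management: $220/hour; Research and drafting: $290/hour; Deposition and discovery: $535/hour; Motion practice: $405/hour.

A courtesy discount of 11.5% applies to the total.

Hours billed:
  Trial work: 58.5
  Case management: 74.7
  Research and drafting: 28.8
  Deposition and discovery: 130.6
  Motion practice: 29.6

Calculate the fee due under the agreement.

Trial work: 58.5 × $535 = $31,297.50
Case management: 74.7 × $220 = $16,434.00
Research and drafting: 28.8 × $290 = $8,352.00
Deposition and discovery: 130.6 × $535 = $69,871.00
Motion practice: 29.6 × $405 = $11,988.00
Subtotal: $137,942.50
Less 11.5% discount: −$15,863.39
Total: $137,942.50 − $15,863.39 = $122,079.11

$122,079.11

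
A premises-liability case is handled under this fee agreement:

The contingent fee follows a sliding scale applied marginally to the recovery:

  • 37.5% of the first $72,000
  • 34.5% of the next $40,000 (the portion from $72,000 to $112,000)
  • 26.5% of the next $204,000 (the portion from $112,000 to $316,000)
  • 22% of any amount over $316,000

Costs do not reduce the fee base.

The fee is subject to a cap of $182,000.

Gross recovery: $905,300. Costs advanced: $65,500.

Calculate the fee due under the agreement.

Fee base is the gross recovery, $905,300; costs are reimbursed separately.
First $72,000 at 37.5% = $27,000.00
Next $40,000 at 34.5% = $13,800.00
Next $204,000 at 26.5% = $54,060.00
Remaining $589,300 at 22% = $129,646.00
Fee: $27,000.00 + $13,800.00 + $54,060.00 + $129,646.00 = $224,506.00
$224,506.00 exceeds the $182,000 cap, so the fee is capped at $182,000.00.

$182,000.00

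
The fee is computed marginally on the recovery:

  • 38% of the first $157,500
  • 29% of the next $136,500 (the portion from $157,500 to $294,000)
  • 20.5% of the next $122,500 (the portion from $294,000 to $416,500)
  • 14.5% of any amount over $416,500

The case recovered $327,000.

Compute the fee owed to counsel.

First $157,500 at 38% = $59,850.00
Next $136,500 at 29% = $39,585.00
Remaining $33,000 at 20.5% = $6,765.00
Fee: $59,850.00 + $39,585.00 + $6,765.00 = $106,200.00

$106,200.00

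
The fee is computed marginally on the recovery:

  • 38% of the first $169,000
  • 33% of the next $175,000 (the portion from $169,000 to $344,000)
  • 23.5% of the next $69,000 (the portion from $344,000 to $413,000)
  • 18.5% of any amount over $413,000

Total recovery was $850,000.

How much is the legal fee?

$219,030.00

First $169,000 at 38% = $64,220.00
Next $175,000 at 33% = $57,750.00
Next $69,000 at 23.5% = $16,215.00
Remaining $437,000 at 18.5% = $80,845.00
Fee: $64,220.00 + $57,750.00 + $16,215.00 + $80,845.00 = $219,030.00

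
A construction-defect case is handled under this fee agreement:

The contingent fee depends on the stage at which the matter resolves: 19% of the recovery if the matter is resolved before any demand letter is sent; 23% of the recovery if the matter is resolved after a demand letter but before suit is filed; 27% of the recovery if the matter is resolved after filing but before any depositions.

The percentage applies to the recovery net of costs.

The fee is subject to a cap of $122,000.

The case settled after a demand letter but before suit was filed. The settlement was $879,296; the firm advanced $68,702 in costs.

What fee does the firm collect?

$122,000.00

Fee base (net of costs): $879,296 − $68,702 = $810,594
The matter settled after a demand letter but before suit was filed, so the 23% rate applies.
$810,594 × 23% = $186,436.62
$186,436.62 exceeds the $122,000 cap, so the fee is capped at $122,000.00.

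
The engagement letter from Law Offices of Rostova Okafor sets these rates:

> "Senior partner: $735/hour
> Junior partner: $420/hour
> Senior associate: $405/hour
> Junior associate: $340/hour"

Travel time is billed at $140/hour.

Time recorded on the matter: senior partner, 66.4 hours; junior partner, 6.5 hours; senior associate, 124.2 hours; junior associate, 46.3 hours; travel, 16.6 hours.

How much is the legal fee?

Senior partner: 66.4 × $735 = $48,804.00
Junior partner: 6.5 × $420 = $2,730.00
Senior associate: 124.2 × $405 = $50,301.00
Junior associate: 46.3 × $340 = $15,742.00
Subtotal: $48,804.00 + $2,730.00 + $50,301.00 + $15,742.00 = $117,577.00
Travel: 16.6 × $140 = $2,324.00
Total: $117,577.00 + $2,324.00 = $119,901.00

$119,901.00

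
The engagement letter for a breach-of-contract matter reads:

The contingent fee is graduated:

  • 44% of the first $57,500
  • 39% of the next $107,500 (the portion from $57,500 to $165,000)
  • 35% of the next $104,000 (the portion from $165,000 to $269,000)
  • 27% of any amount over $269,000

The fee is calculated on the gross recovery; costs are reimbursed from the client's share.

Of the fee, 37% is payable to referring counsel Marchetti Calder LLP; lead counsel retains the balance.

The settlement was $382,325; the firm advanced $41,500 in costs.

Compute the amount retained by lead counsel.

Fee base is the gross recovery, $382,325; costs are reimbursed separately.
First $57,500 at 44% = $25,300.00
Next $107,500 at 39% = $41,925.00
Next $104,000 at 35% = $36,400.00
Remaining $113,325 at 27% = $30,597.75
Fee: $25,300.00 + $41,925.00 + $36,400.00 + $30,597.75 = $134,222.75
Referral share: 37% of $134,222.75 = $49,662.42; lead counsel retains $134,222.75 − $49,662.42 = $84,560.33.

$84,560.33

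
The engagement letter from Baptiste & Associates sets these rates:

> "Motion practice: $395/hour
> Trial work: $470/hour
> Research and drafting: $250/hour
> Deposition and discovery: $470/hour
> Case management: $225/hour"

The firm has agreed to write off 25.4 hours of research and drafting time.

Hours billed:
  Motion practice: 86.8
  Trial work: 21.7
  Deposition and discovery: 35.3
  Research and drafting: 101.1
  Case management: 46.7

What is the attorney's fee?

$90,508.50

Motion practice: 86.8 × $395 = $34,286.00
Trial work: 21.7 × $470 = $10,199.00
Research and drafting: 101.1 × $250 = $25,275.00
Deposition and discovery: 35.3 × $470 = $16,591.00
Case management: 46.7 × $225 = $10,507.50
Subtotal: $96,858.50
Write-off: 25.4 × $250 = $6,350.00
Total: $96,858.50 − $6,350.00 = $90,508.50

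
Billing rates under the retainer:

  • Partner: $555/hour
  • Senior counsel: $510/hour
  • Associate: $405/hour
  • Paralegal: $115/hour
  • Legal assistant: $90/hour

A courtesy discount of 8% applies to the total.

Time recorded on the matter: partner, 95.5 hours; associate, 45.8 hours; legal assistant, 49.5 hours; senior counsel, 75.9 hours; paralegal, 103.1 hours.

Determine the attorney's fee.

Partner: 95.5 × $555 = $53,002.50
Senior counsel: 75.9 × $510 = $38,709.00
Associate: 45.8 × $405 = $18,549.00
Paralegal: 103.1 × $115 = $11,856.50
Legal assistant: 49.5 × $90 = $4,455.00
Subtotal: $126,572.00
Less 8% discount: −$10,125.76
Total: $126,572.00 − $10,125.76 = $116,446.24

$116,446.24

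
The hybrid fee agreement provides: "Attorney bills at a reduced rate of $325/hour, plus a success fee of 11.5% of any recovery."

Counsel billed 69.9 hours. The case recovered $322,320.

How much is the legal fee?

$59,784.30

Hourly: 69.9 × $325 = $22,717.50
Success fee: 11.5% of $322,320 = $37,066.80
Total: $22,717.50 + $37,066.80 = $59,784.30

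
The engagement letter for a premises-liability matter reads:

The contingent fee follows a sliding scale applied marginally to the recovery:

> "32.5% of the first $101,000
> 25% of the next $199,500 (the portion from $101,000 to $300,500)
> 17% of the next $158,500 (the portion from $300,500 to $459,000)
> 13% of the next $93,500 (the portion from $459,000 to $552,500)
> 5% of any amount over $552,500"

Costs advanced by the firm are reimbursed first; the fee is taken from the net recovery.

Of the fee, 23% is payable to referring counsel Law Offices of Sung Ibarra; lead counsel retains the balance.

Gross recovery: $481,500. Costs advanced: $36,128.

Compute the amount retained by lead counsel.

$82,642.74

Fee base (net of costs): $481,500 − $36,128 = $445,372
First $101,000 at 32.5% = $32,825.00
Next $199,500 at 25% = $49,875.00
Remaining $144,872 at 17% = $24,628.24
Fee: $32,825.00 + $49,875.00 + $24,628.24 = $107,328.24
Referral share: 23% of $107,328.24 = $24,685.50; lead counsel retains $107,328.24 − $24,685.50 = $82,642.74.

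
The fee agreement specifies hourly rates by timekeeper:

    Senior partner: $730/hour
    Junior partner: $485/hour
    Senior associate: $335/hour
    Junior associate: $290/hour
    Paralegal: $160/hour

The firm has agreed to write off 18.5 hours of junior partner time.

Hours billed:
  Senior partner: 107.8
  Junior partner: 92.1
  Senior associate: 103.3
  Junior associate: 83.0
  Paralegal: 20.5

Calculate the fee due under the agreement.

Senior partner: 107.8 × $730 = $78,694.00
Junior partner: 92.1 × $485 = $44,668.50
Senior associate: 103.3 × $335 = $34,605.50
Junior associate: 83.0 × $290 = $24,070.00
Paralegal: 20.5 × $160 = $3,280.00
Subtotal: $185,318.00
Write-off: 18.5 × $485 = $8,972.50
Total: $185,318.00 − $8,972.50 = $176,345.50

$176,345.50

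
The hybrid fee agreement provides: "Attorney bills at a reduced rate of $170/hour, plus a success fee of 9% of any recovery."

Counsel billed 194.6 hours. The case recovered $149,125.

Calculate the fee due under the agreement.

$46,503.25

Hourly: 194.6 × $170 = $33,082.00
Success fee: 9% of $149,125 = $13,421.25
Total: $33,082.00 + $13,421.25 = $46,503.25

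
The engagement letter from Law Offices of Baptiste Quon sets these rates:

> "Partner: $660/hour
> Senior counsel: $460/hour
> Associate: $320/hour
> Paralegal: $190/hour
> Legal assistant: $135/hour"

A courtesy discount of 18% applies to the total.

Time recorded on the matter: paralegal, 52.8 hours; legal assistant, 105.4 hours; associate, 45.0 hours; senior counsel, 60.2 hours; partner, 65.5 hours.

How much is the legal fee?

Partner: 65.5 × $660 = $43,230.00
Senior counsel: 60.2 × $460 = $27,692.00
Associate: 45.0 × $320 = $14,400.00
Paralegal: 52.8 × $190 = $10,032.00
Legal assistant: 105.4 × $135 = $14,229.00
Subtotal: $109,583.00
Less 18% discount: −$19,724.94
Total: $109,583.00 − $19,724.94 = $89,858.06

$89,858.06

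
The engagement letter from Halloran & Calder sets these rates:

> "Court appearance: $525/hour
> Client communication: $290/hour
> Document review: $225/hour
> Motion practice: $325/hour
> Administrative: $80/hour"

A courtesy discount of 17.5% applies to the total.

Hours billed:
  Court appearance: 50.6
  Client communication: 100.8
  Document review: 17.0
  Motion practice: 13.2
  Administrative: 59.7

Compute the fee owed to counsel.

$56,667.60

Court appearance: 50.6 × $525 = $26,565.00
Client communication: 100.8 × $290 = $29,232.00
Document review: 17.0 × $225 = $3,825.00
Motion practice: 13.2 × $325 = $4,290.00
Administrative: 59.7 × $80 = $4,776.00
Subtotal: $68,688.00
Less 17.5% discount: −$12,020.40
Total: $68,688.00 − $12,020.40 = $56,667.60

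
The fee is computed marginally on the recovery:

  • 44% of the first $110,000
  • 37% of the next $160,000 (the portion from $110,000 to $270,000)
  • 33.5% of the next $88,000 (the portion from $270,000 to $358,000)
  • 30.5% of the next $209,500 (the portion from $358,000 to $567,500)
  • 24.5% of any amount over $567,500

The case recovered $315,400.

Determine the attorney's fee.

First $110,000 at 44% = $48,400.00
Next $160,000 at 37% = $59,200.00
Remaining $45,400 at 33.5% = $15,209.00
Fee: $48,400.00 + $59,200.00 + $15,209.00 = $122,809.00

$122,809.00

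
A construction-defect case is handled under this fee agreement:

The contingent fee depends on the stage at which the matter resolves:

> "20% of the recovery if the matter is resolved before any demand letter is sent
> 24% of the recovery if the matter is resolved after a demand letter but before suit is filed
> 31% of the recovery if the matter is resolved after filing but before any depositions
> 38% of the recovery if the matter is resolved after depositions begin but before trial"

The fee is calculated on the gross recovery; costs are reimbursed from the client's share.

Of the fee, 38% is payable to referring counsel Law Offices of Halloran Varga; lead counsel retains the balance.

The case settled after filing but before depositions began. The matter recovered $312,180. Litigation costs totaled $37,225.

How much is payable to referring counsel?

$36,774.80

Fee base is the gross recovery, $312,180; costs are reimbursed separately.
The matter settled after filing but before depositions began, so the 31% rate applies.
$312,180 × 31% = $96,775.80
Referral share: 38% of $96,775.80 = $36,774.80; lead counsel retains $96,775.80 − $36,774.80 = $60,001.00.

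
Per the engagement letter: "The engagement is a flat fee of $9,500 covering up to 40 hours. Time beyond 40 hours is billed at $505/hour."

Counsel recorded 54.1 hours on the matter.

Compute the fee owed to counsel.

Flat fee: $9,500.00
Excess hours: 54.1 − 40 = 14.1
Overrun: 14.1 × $505 = $7,120.50
Total: $9,500.00 + $7,120.50 = $16,620.50

$16,620.50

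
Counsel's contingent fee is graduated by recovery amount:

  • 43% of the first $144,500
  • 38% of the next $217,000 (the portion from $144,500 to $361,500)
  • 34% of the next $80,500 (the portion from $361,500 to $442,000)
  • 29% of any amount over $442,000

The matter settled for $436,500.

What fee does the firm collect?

$170,095.00

First $144,500 at 43% = $62,135.00
Next $217,000 at 38% = $82,460.00
Remaining $75,000 at 34% = $25,500.00
Fee: $62,135.00 + $82,460.00 + $25,500.00 = $170,095.00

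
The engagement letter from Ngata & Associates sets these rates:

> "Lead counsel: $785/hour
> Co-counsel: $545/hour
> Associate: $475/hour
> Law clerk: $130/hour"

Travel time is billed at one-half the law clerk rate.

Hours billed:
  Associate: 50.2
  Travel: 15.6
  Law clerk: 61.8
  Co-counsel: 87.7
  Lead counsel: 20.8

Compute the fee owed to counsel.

$97,017.50

Lead counsel: 20.8 × $785 = $16,328.00
Co-counsel: 87.7 × $545 = $47,796.50
Associate: 50.2 × $475 = $23,845.00
Law clerk: 61.8 × $130 = $8,034.00
Subtotal: $16,328.00 + $47,796.50 + $23,845.00 + $8,034.00 = $96,003.50
Travel: 15.6 × ($130 ÷ 2) = 15.6 × $65.00 = $1,014.00
Total: $96,003.50 + $1,014.00 = $97,017.50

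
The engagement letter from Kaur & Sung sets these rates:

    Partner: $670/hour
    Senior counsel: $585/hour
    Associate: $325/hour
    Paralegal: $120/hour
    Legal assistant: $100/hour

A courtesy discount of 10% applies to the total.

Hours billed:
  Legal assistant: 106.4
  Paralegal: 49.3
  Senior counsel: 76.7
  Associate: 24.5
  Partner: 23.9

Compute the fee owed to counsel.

Partner: 23.9 × $670 = $16,013.00
Senior counsel: 76.7 × $585 = $44,869.50
Associate: 24.5 × $325 = $7,962.50
Paralegal: 49.3 × $120 = $5,916.00
Legal assistant: 106.4 × $100 = $10,640.00
Subtotal: $85,401.00
Less 10% discount: −$8,540.10
Total: $85,401.00 − $8,540.10 = $76,860.90

$76,860.90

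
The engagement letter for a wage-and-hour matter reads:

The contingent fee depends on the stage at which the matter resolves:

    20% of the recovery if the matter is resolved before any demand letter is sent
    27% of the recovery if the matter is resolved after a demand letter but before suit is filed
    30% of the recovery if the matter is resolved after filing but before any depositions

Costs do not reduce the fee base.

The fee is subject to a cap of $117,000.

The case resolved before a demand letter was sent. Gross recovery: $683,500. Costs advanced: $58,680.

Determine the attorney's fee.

Fee base is the gross recovery, $683,500; costs are reimbursed separately.
The matter resolved before a demand letter was sent, so the 20% rate applies.
$683,500 × 20% = $136,700.00
$136,700.00 exceeds the $117,000 cap, so the fee is capped at $117,000.00.

$117,000.00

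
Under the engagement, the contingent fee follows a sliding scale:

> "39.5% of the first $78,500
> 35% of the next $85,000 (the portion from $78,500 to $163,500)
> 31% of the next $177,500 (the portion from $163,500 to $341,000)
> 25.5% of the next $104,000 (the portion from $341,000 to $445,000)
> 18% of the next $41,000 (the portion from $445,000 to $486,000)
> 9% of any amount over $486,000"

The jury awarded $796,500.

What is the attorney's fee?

$177,627.50

First $78,500 at 39.5% = $31,007.50
Next $85,000 at 35% = $29,750.00
Next $177,500 at 31% = $55,025.00
Next $104,000 at 25.5% = $26,520.00
Next $41,000 at 18% = $7,380.00
Remaining $310,500 at 9% = $27,945.00
Fee: $31,007.50 + $29,750.00 + $55,025.00 + $26,520.00 + $7,380.00 + $27,945.00 = $177,627.50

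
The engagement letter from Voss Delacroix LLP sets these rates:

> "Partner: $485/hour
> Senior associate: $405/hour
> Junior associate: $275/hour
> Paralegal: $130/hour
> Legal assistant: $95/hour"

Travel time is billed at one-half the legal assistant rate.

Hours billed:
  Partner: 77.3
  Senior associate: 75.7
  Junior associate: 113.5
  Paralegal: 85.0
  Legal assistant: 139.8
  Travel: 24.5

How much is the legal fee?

$124,856.25

Partner: 77.3 × $485 = $37,490.50
Senior associate: 75.7 × $405 = $30,658.50
Junior associate: 113.5 × $275 = $31,212.50
Paralegal: 85.0 × $130 = $11,050.00
Legal assistant: 139.8 × $95 = $13,281.00
Subtotal: $37,490.50 + $30,658.50 + $31,212.50 + $11,050.00 + $13,281.00 = $123,692.50
Travel: 24.5 × ($95 ÷ 2) = 24.5 × $47.50 = $1,163.75
Total: $123,692.50 + $1,163.75 = $124,856.25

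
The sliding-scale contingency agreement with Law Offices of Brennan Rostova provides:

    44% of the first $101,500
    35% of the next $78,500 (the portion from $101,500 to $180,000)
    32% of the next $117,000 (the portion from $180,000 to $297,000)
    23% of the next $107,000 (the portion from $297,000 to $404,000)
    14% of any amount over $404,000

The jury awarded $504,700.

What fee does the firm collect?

$148,283.00

First $101,500 at 44% = $44,660.00
Next $78,500 at 35% = $27,475.00
Next $117,000 at 32% = $37,440.00
Next $107,000 at 23% = $24,610.00
Remaining $100,700 at 14% = $14,098.00
Fee: $44,660.00 + $27,475.00 + $37,440.00 + $24,610.00 + $14,098.00 = $148,283.00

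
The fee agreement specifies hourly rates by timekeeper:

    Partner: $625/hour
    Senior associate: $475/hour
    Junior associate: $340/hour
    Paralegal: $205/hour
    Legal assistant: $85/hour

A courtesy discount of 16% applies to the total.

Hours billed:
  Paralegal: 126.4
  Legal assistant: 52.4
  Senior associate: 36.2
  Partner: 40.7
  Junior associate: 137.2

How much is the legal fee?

$100,503.06

Partner: 40.7 × $625 = $25,437.50
Senior associate: 36.2 × $475 = $17,195.00
Junior associate: 137.2 × $340 = $46,648.00
Paralegal: 126.4 × $205 = $25,912.00
Legal assistant: 52.4 × $85 = $4,454.00
Subtotal: $119,646.50
Less 16% discount: −$19,143.44
Total: $119,646.50 − $19,143.44 = $100,503.06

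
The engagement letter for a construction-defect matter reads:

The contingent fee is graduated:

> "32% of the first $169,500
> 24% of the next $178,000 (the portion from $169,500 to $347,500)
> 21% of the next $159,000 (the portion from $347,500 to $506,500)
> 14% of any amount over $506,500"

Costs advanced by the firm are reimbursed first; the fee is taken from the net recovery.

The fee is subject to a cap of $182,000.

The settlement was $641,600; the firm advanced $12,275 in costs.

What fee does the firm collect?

Fee base (net of costs): $641,600 − $12,275 = $629,325
First $169,500 at 32% = $54,240.00
Next $178,000 at 24% = $42,720.00
Next $159,000 at 21% = $33,390.00
Remaining $122,825 at 14% = $17,195.50
Fee: $54,240.00 + $42,720.00 + $33,390.00 + $17,195.50 = $147,545.50
$147,545.50 is under the $182,000 cap.

$147,545.50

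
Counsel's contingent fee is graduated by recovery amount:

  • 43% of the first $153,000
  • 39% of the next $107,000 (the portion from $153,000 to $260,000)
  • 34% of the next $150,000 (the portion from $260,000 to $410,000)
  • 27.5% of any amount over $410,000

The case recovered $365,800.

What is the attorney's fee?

First $153,000 at 43% = $65,790.00
Next $107,000 at 39% = $41,730.00
Remaining $105,800 at 34% = $35,972.00
Fee: $65,790.00 + $41,730.00 + $35,972.00 = $143,492.00

$143,492.00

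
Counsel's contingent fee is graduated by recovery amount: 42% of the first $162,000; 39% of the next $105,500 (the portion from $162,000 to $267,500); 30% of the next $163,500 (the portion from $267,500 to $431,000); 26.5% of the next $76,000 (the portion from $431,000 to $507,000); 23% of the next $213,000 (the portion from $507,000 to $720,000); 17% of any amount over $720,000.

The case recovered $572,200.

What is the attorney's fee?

First $162,000 at 42% = $68,040.00
Next $105,500 at 39% = $41,145.00
Next $163,500 at 30% = $49,050.00
Next $76,000 at 26.5% = $20,140.00
Remaining $65,200 at 23% = $14,996.00
Fee: $68,040.00 + $41,145.00 + $49,050.00 + $20,140.00 + $14,996.00 = $193,371.00

$193,371.00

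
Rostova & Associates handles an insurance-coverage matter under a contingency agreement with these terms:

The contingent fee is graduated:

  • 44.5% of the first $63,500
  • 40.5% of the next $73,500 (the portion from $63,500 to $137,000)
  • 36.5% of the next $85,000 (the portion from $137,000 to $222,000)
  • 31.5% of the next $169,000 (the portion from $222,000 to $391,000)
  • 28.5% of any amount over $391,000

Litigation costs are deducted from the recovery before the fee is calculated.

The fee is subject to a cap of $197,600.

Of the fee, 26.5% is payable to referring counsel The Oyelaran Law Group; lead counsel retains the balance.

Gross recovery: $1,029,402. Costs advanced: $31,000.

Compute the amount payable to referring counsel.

$52,364.00

Fee base (net of costs): $1,029,402 − $31,000 = $998,402
First $63,500 at 44.5% = $28,257.50
Next $73,500 at 40.5% = $29,767.50
Next $85,000 at 36.5% = $31,025.00
Next $169,000 at 31.5% = $53,235.00
Remaining $607,402 at 28.5% = $173,109.57
Fee: $28,257.50 + $29,767.50 + $31,025.00 + $53,235.00 + $173,109.57 = $315,394.57
$315,394.57 exceeds the $197,600 cap, so the fee is capped at $197,600.00.
Referral share: 26.5% of $197,600.00 = $52,364.00; lead counsel retains $197,600.00 − $52,364.00 = $145,236.00.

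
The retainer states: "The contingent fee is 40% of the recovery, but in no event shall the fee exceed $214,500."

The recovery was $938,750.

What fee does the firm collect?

$214,500.00

40% of $938,750 = $375,500.00
That exceeds the $214,500 cap, so the fee is capped at $214,500.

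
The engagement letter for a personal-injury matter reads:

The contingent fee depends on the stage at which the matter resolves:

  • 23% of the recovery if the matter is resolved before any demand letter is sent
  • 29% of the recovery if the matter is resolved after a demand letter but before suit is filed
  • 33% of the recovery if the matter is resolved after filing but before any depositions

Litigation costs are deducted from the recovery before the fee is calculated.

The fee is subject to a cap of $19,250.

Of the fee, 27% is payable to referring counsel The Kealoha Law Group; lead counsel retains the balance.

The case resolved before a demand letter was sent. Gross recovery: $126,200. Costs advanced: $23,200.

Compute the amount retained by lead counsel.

$14,052.50

Fee base (net of costs): $126,200 − $23,200 = $103,000
The matter resolved before a demand letter was sent, so the 23% rate applies.
$103,000 × 23% = $23,690.00
$23,690.00 exceeds the $19,250 cap, so the fee is capped at $19,250.00.
Referral share: 27% of $19,250.00 = $5,197.50; lead counsel retains $19,250.00 − $5,197.50 = $14,052.50.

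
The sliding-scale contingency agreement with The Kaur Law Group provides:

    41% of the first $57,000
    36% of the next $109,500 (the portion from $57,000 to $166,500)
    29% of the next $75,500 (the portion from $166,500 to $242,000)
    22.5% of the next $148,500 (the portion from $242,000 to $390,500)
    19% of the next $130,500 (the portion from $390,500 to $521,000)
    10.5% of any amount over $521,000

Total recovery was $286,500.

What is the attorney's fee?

First $57,000 at 41% = $23,370.00
Next $109,500 at 36% = $39,420.00
Next $75,500 at 29% = $21,895.00
Remaining $44,500 at 22.5% = $10,012.50
Fee: $23,370.00 + $39,420.00 + $21,895.00 + $10,012.50 = $94,697.50

$94,697.50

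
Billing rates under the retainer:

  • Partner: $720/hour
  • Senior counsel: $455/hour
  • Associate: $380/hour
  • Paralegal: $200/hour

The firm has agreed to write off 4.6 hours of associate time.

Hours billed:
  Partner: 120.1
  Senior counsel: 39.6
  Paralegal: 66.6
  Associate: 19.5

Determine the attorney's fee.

Partner: 120.1 × $720 = $86,472.00
Senior counsel: 39.6 × $455 = $18,018.00
Associate: 19.5 × $380 = $7,410.00
Paralegal: 66.6 × $200 = $13,320.00
Subtotal: $125,220.00
Write-off: 4.6 × $380 = $1,748.00
Total: $125,220.00 − $1,748.00 = $123,472.00

$123,472.00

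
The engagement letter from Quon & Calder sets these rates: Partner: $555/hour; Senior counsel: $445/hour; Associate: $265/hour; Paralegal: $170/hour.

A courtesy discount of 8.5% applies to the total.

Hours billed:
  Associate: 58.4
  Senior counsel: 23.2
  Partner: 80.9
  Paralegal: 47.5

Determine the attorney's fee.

$72,078.67

Partner: 80.9 × $555 = $44,899.50
Senior counsel: 23.2 × $445 = $10,324.00
Associate: 58.4 × $265 = $15,476.00
Paralegal: 47.5 × $170 = $8,075.00
Subtotal: $78,774.50
Less 8.5% discount: −$6,695.83
Total: $78,774.50 − $6,695.83 = $72,078.67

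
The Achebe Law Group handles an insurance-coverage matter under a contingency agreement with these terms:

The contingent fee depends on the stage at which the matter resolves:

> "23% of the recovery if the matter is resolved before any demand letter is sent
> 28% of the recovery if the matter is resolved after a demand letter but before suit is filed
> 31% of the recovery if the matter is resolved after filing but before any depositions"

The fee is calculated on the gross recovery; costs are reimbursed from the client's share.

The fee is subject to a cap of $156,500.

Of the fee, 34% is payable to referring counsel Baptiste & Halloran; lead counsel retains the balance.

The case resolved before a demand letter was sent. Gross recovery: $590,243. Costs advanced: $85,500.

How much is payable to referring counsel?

Fee base is the gross recovery, $590,243; costs are reimbursed separately.
The matter resolved before a demand letter was sent, so the 23% rate applies.
$590,243 × 23% = $135,755.89
$135,755.89 is under the $156,500 cap.
Referral share: 34% of $135,755.89 = $46,157.00; lead counsel retains $135,755.89 − $46,157.00 = $89,598.89.

$46,157.00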